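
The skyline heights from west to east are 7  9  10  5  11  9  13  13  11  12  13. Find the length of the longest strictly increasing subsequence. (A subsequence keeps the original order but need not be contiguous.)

Track the smallest tail for each achievable length (strict):
7 → extends → [7]
9 → extends → [7, 9]
10 → extends → [7, 9, 10]
5 → replaces 7 → [5, 9, 10]
11 → extends → [5, 9, 10, 11]
9 → already a tail → [5, 9, 10, 11]
13 → extends → [5, 9, 10, 11, 13]
13 → already a tail → [5, 9, 10, 11, 13]
11 → already a tail → [5, 9, 10, 11, 13]
12 → replaces 13 → [5, 9, 10, 11, 12]
13 → extends → [5, 9, 10, 11, 12, 13]
Six tails, so the longest strictly increasing subsequence has length 6 (e.g. 7, 9, 10, 11, 12, 13).

6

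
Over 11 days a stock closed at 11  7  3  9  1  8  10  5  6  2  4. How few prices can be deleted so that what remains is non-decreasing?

Fewest deletions = n − (longest non-decreasing subsequence).
i:      1  2  3  4  5  6  7  8  9 10 11
a[i]:  11  7  3  9  1  8 10  5  6  2  4
dp:     1  1  1  2  1  2  3  2  3  2  3
max dp = 3, so deletions = 11 − 3 = 8.

8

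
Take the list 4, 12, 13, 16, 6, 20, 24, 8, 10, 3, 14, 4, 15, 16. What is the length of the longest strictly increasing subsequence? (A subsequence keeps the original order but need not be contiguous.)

7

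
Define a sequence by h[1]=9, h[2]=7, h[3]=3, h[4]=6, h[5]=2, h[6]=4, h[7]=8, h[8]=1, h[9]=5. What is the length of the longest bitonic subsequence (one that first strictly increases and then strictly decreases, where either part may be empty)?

5

inc[i] = longest strictly increasing subsequence ending at i; dec[i] = longest strictly decreasing subsequence starting at i:
i:     1 2 3 4 5 6 7 8 9
h[i]:  9 7 3 6 2 4 8 1 5
inc:   1 1 1 2 1 2 3 1 3
dec:   5 4 3 3 2 2 2 1 1
Best peak at i=1 (value 9): inc=1, dec=5, length 1+5−1 = 5.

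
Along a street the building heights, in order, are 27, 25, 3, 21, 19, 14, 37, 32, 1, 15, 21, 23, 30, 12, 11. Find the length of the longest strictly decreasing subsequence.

7

Let dp[i] be the longest strictly decreasing subsequence ending at i:
i:      1  2  3  4  5  6  7  8  9 10 11 12 13 14 15
a[i]:  27 25  3 21 19 14 37 32  1 15 21 23 30 12 11
dp:     1  2  3  3  4  5  1  2  6  5  3  3  3  6  7
Maximum is 7.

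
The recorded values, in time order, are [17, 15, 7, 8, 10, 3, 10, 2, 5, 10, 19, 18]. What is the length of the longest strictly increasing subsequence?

Track the smallest tail for each achievable length (strict):
17 → extends → [17]
15 → replaces 17 → [15]
7 → replaces 15 → [7]
8 → extends → [7, 8]
10 → extends → [7, 8, 10]
3 → replaces 7 → [3, 8, 10]
10 → already a tail → [3, 8, 10]
2 → replaces 3 → [2, 8, 10]
5 → replaces 8 → [2, 5, 10]
10 → already a tail → [2, 5, 10]
19 → extends → [2, 5, 10, 19]
18 → replaces 19 → [2, 5, 10, 18]
Four tails, so the longest strictly increasing subsequence has length 4 (e.g. 7, 8, 10, 19).

4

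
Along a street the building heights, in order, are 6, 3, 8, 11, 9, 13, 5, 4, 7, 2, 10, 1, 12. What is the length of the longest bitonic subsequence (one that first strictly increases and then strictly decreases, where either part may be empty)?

8

inc[i] = longest strictly increasing subsequence ending at i; dec[i] = longest strictly decreasing subsequence starting at i:
i:      1  2  3  4  5  6  7  8  9 10 11 12 13
a[i]:   6  3  8 11  9 13  5  4  7  2 10  1 12
inc:    1  1  2  3  3  4  2  2  3  1  4  1  5
dec:    5  3  5  6  5  5  4  3  3  2  2  1  1
Best peak at i=4 (value 11): inc=3, dec=6, length 3+6−1 = 8.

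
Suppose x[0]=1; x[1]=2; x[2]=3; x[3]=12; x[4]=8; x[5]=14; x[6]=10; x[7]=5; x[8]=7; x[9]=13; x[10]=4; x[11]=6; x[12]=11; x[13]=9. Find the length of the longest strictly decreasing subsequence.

Negate each value so 'decreasing' becomes 'increasing', then run patience tails on the negated sequence:
-1 → extends → [-1]
-2 → replaces -1 → [-2]
-3 → replaces -2 → [-3]
-12 → replaces -3 → [-12]
-8 → extends → [-12, -8]
-14 → replaces -12 → [-14, -8]
-10 → replaces -8 → [-14, -10]
-5 → extends → [-14, -10, -5]
-7 → replaces -5 → [-14, -10, -7]
-13 → replaces -10 → [-14, -13, -7]
-4 → extends → [-14, -13, -7, -4]
-6 → replaces -4 → [-14, -13, -7, -6]
-11 → replaces -7 → [-14, -13, -11, -6]
-9 → replaces -6 → [-14, -13, -11, -9]
Four tails, so the longest strictly decreasing subsequence of the original has length 4.

4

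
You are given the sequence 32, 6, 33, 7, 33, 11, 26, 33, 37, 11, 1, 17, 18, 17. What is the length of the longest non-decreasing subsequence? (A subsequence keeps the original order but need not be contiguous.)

Track the smallest tail for each achievable length (allowing ties):
32 → extends → [32]
6 → replaces 32 → [6]
33 → extends → [6, 33]
7 → replaces 33 → [6, 7]
33 → extends → [6, 7, 33]
11 → replaces 33 → [6, 7, 11]
26 → extends → [6, 7, 11, 26]
33 → extends → [6, 7, 11, 26, 33]
37 → extends → [6, 7, 11, 26, 33, 37]
11 → replaces 26 → [6, 7, 11, 11, 33, 37]
1 → replaces 6 → [1, 7, 11, 11, 33, 37]
17 → replaces 33 → [1, 7, 11, 11, 17, 37]
18 → replaces 37 → [1, 7, 11, 11, 17, 18]
17 → replaces 18 → [1, 7, 11, 11, 17, 17]
Six tails, so the longest non-decreasing subsequence has length 6 (e.g. 6, 7, 11, 26, 33, 37).

6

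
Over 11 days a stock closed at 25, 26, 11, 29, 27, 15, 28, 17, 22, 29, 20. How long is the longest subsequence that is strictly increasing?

Let dp[i] be the length of the longest such subsequence ending at index i:
i:      1  2  3  4  5  6  7  8  9 10 11
a[i]:  25 26 11 29 27 15 28 17 22 29 20
dp:     1  2  1  3  3  2  4  3  4  5  4
Maximum dp value is 5.

5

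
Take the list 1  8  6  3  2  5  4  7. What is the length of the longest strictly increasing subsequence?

Track the smallest tail for each achievable length (strict):
1 → extends → [1]
8 → extends → [1, 8]
6 → replaces 8 → [1, 6]
3 → replaces 6 → [1, 3]
2 → replaces 3 → [1, 2]
5 → extends → [1, 2, 5]
4 → replaces 5 → [1, 2, 4]
7 → extends → [1, 2, 4, 7]
Four tails, so the longest strictly increasing subsequence has length 4 (e.g. 1, 3, 5, 7).

4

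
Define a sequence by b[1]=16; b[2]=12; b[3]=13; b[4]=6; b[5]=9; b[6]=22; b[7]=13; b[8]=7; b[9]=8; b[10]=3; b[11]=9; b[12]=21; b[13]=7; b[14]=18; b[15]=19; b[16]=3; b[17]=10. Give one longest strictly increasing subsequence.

6, 7, 8, 9, 18, 19

Patience tails give the LIS length; then backtrack through the dp parents:
16 → extends → [16]
12 → replaces 16 → [12]
13 → extends → [12, 13]
6 → replaces 12 → [6, 13]
9 → replaces 13 → [6, 9]
22 → extends → [6, 9, 22]
13 → replaces 22 → [6, 9, 13]
7 → replaces 9 → [6, 7, 13]
8 → replaces 13 → [6, 7, 8]
3 → replaces 6 → [3, 7, 8]
9 → extends → [3, 7, 8, 9]
21 → extends → [3, 7, 8, 9, 21]
7 → already a tail → [3, 7, 8, 9, 21]
18 → replaces 21 → [3, 7, 8, 9, 18]
19 → extends → [3, 7, 8, 9, 18, 19]
3 → already a tail → [3, 7, 8, 9, 18, 19]
10 → replaces 18 → [3, 7, 8, 9, 10, 19]
Length 6; one witness is 6, 7, 8, 9, 18, 19.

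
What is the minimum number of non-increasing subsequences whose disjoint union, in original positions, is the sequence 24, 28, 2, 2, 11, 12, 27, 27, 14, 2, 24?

5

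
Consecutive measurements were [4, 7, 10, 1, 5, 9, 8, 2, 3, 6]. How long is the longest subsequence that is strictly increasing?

Let dp[i] be the length of the longest such subsequence ending at index i:
i:      1  2  3  4  5  6  7  8  9 10
a[i]:   4  7 10  1  5  9  8  2  3  6
dp:     1  2  3  1  2  3  3  2  3  4
Maximum dp value is 4.

4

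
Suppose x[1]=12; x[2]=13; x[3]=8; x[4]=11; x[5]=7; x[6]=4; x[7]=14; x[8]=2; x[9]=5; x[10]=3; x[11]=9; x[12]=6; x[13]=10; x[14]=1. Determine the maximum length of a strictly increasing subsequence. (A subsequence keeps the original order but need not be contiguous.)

Let dp[i] be the length of the longest such subsequence ending at index i:
i:      1  2  3  4  5  6  7  8  9 10 11 12 13 14
x[i]:  12 13  8 11  7  4 14  2  5  3  9  6 10  1
dp:     1  2  1  2  1  1  3  1  2  2  3  3  4  1
Maximum dp value is 4.

4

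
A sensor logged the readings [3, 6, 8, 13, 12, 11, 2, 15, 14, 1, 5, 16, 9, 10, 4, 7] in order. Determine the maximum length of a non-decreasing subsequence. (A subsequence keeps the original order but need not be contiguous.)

Track the smallest tail for each achievable length (allowing ties):
3 → extends → [3]
6 → extends → [3, 6]
8 → extends → [3, 6, 8]
13 → extends → [3, 6, 8, 13]
12 → replaces 13 → [3, 6, 8, 12]
11 → replaces 12 → [3, 6, 8, 11]
2 → replaces 3 → [2, 6, 8, 11]
15 → extends → [2, 6, 8, 11, 15]
14 → replaces 15 → [2, 6, 8, 11, 14]
1 → replaces 2 → [1, 6, 8, 11, 14]
5 → replaces 6 → [1, 5, 8, 11, 14]
16 → extends → [1, 5, 8, 11, 14, 16]
9 → replaces 11 → [1, 5, 8, 9, 14, 16]
10 → replaces 14 → [1, 5, 8, 9, 10, 16]
4 → replaces 5 → [1, 4, 8, 9, 10, 16]
7 → replaces 8 → [1, 4, 7, 9, 10, 16]
Six tails, so the longest non-decreasing subsequence has length 6 (e.g. 3, 6, 8, 13, 15, 16).

6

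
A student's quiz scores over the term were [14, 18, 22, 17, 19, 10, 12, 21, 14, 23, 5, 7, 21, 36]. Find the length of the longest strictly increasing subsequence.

6

Let dp[i] be the length of the longest such subsequence ending at index i:
i:      1  2  3  4  5  6  7  8  9 10 11 12 13 14
a[i]:  14 18 22 17 19 10 12 21 14 23  5  7 21 36
dp:     1  2  3  2  3  1  2  4  3  5  1  2  4  6
Maximum dp value is 6.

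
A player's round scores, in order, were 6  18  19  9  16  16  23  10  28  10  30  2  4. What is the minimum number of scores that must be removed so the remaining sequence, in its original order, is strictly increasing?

Fewest deletions = n − (longest strictly increasing subsequence).
Patience tails:
6 → extends → [6]
18 → extends → [6, 18]
19 → extends → [6, 18, 19]
9 → replaces 18 → [6, 9, 19]
16 → replaces 19 → [6, 9, 16]
16 → already a tail → [6, 9, 16]
23 → extends → [6, 9, 16, 23]
10 → replaces 16 → [6, 9, 10, 23]
28 → extends → [6, 9, 10, 23, 28]
10 → already a tail → [6, 9, 10, 23, 28]
30 → extends → [6, 9, 10, 23, 28, 30]
2 → replaces 6 → [2, 9, 10, 23, 28, 30]
4 → replaces 9 → [2, 4, 10, 23, 28, 30]
Longest strictly increasing subsequence has length 6, so deletions = 13 − 6 = 7.

7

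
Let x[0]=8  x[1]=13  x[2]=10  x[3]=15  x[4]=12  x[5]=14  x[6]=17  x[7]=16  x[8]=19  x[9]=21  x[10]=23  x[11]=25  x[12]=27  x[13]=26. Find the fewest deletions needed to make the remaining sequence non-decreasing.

4

Fewest deletions = n − (longest non-decreasing subsequence).
Patience tails:
8 → extends → [8]
13 → extends → [8, 13]
10 → replaces 13 → [8, 10]
15 → extends → [8, 10, 15]
12 → replaces 15 → [8, 10, 12]
14 → extends → [8, 10, 12, 14]
17 → extends → [8, 10, 12, 14, 17]
16 → replaces 17 → [8, 10, 12, 14, 16]
19 → extends → [8, 10, 12, 14, 16, 19]
21 → extends → [8, 10, 12, 14, 16, 19, 21]
23 → extends → [8, 10, 12, 14, 16, 19, 21, 23]
25 → extends → [8, 10, 12, 14, 16, 19, 21, 23, 25]
27 → extends → [8, 10, 12, 14, 16, 19, 21, 23, 25, 27]
26 → replaces 27 → [8, 10, 12, 14, 16, 19, 21, 23, 25, 26]
Longest non-decreasing subsequence has length 10, so deletions = 14 − 10 = 4.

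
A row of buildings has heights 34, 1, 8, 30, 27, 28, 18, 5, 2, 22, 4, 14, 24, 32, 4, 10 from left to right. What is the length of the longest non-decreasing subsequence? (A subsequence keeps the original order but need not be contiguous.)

Track the smallest tail for each achievable length (allowing ties):
34 → extends → [34]
1 → replaces 34 → [1]
8 → extends → [1, 8]
30 → extends → [1, 8, 30]
27 → replaces 30 → [1, 8, 27]
28 → extends → [1, 8, 27, 28]
18 → replaces 27 → [1, 8, 18, 28]
5 → replaces 8 → [1, 5, 18, 28]
2 → replaces 5 → [1, 2, 18, 28]
22 → replaces 28 → [1, 2, 18, 22]
4 → replaces 18 → [1, 2, 4, 22]
14 → replaces 22 → [1, 2, 4, 14]
24 → extends → [1, 2, 4, 14, 24]
32 → extends → [1, 2, 4, 14, 24, 32]
4 → replaces 14 → [1, 2, 4, 4, 24, 32]
10 → replaces 24 → [1, 2, 4, 4, 10, 32]
Six tails, so the longest non-decreasing subsequence has length 6 (e.g. 1, 8, 18, 22, 24, 32).

6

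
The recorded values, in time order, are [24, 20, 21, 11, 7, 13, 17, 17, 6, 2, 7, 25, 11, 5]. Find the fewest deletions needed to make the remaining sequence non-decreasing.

9

Fewest deletions = n − (longest non-decreasing subsequence).
Patience tails:
24 → extends → [24]
20 → replaces 24 → [20]
21 → extends → [20, 21]
11 → replaces 20 → [11, 21]
7 → replaces 11 → [7, 21]
13 → replaces 21 → [7, 13]
17 → extends → [7, 13, 17]
17 → extends → [7, 13, 17, 17]
6 → replaces 7 → [6, 13, 17, 17]
2 → replaces 6 → [2, 13, 17, 17]
7 → replaces 13 → [2, 7, 17, 17]
25 → extends → [2, 7, 17, 17, 25]
11 → replaces 17 → [2, 7, 11, 17, 25]
5 → replaces 7 → [2, 5, 11, 17, 25]
Longest non-decreasing subsequence has length 5, so deletions = 14 − 5 = 9.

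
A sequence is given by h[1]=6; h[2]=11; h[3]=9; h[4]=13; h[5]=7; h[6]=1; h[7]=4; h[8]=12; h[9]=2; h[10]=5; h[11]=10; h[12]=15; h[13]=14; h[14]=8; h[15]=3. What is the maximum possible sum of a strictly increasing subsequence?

45

Let S[i] be the best sum of a strictly increasing subsequence ending at i:
i:      1  2  3  4  5  6  7  8  9 10 11 12 13 14 15
h[i]:   6 11  9 13  7  1  4 12  2  5 10 15 14  8  3
S:      6 17 15 30 13  1  5 29  3 10 25 45 44 21  6
Maximum is 45 (e.g. 6 + 11 + 13 + 15).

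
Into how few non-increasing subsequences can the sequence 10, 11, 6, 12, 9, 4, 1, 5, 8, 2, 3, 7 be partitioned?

The minimum number of non-increasing subsequences covering a sequence equals the length of its longest strictly increasing subsequence.
LIS length is 4 (e.g. 1, 2, 3, 7), so 4 piles are needed.

4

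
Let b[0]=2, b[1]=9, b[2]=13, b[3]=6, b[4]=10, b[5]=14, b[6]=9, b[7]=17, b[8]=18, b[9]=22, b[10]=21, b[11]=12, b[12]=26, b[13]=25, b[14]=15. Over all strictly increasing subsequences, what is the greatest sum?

121

Let S[i] be the best sum of a strictly increasing subsequence ending at i:
i:       0   1   2   3   4   5   6   7   8   9  10  11  12  13  14
b[i]:    2   9  13   6  10  14   9  17  18  22  21  12  26  25  15
S:       2  11  24   8  21  38  17  55  73  95  94  33 121 120  53
Maximum is 121 (e.g. 2 + 9 + 13 + 14 + 17 + 18 + 22 + 26).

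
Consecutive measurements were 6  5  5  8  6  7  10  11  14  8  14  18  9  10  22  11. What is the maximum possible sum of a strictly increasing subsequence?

Let S[i] be the best sum of a strictly increasing subsequence ending at i:
i:      1  2  3  4  5  6  7  8  9 10 11 12 13 14 15 16
a[i]:   6  5  5  8  6  7 10 11 14  8 14 18  9 10 22 11
S:      6  5  5 14 11 18 28 39 53 26 53 71 35 45 93 56
Maximum is 93 (e.g. 5 + 6 + 7 + 10 + 11 + 14 + 18 + 22).

93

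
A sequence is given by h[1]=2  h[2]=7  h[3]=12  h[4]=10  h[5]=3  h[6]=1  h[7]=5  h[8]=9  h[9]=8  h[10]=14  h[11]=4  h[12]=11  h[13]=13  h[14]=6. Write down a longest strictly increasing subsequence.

Patience tails give the LIS length; then backtrack through the dp parents:
2 → extends → [2]
7 → extends → [2, 7]
12 → extends → [2, 7, 12]
10 → replaces 12 → [2, 7, 10]
3 → replaces 7 → [2, 3, 10]
1 → replaces 2 → [1, 3, 10]
5 → replaces 10 → [1, 3, 5]
9 → extends → [1, 3, 5, 9]
8 → replaces 9 → [1, 3, 5, 8]
14 → extends → [1, 3, 5, 8, 14]
4 → replaces 5 → [1, 3, 4, 8, 14]
11 → replaces 14 → [1, 3, 4, 8, 11]
13 → extends → [1, 3, 4, 8, 11, 13]
6 → replaces 8 → [1, 3, 4, 6, 11, 13]
Length 6; one witness is 2, 3, 5, 9, 11, 13.

2, 3, 5, 9, 11, 13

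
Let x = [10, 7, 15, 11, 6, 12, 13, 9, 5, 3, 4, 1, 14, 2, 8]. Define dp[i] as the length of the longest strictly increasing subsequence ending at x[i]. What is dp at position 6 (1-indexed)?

dp[i] = 1 + max{dp[j] : j<i, x[j]<x[i]} (or 1 if no such j):
i:      1  2  3  4  5  6  7  8  9 10 11 12 13 14 15
x[i]:  10  7 15 11  6 12 13  9  5  3  4  1 14  2  8
dp:     1  1  2  2  1  3  4  2  1  1  2  1  5  2  3
At index 6 the value is 3.

3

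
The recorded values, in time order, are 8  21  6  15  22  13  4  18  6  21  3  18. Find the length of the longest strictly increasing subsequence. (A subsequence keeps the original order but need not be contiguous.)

Track the smallest tail for each achievable length (strict):
8 → extends → [8]
21 → extends → [8, 21]
6 → replaces 8 → [6, 21]
15 → replaces 21 → [6, 15]
22 → extends → [6, 15, 22]
13 → replaces 15 → [6, 13, 22]
4 → replaces 6 → [4, 13, 22]
18 → replaces 22 → [4, 13, 18]
6 → replaces 13 → [4, 6, 18]
21 → extends → [4, 6, 18, 21]
3 → replaces 4 → [3, 6, 18, 21]
18 → already a tail → [3, 6, 18, 21]
Four tails, so the longest strictly increasing subsequence has length 4 (e.g. 8, 15, 18, 21).

4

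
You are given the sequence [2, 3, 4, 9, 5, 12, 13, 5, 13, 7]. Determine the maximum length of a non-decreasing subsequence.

Let dp[i] be the length of the longest such subsequence ending at index i:
i:      1  2  3  4  5  6  7  8  9 10
a[i]:   2  3  4  9  5 12 13  5 13  7
dp:     1  2  3  4  4  5  6  5  7  6
Maximum dp value is 7.

7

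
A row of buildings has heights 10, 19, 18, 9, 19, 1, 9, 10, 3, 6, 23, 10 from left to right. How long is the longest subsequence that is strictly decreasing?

Let dp[i] be the longest strictly decreasing subsequence ending at i:
i:      1  2  3  4  5  6  7  8  9 10 11 12
a[i]:  10 19 18  9 19  1  9 10  3  6 23 10
dp:     1  1  2  3  1  4  3  3  4  4  1  3
Maximum is 4.

4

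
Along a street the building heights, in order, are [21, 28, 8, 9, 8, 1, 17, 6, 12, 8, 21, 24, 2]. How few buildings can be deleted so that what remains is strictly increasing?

Fewest deletions = n − (longest strictly increasing subsequence).
i:      1  2  3  4  5  6  7  8  9 10 11 12 13
a[i]:  21 28  8  9  8  1 17  6 12  8 21 24  2
dp:     1  2  1  2  1  1  3  2  3  3  4  5  2
max dp = 5, so deletions = 13 − 5 = 8.

8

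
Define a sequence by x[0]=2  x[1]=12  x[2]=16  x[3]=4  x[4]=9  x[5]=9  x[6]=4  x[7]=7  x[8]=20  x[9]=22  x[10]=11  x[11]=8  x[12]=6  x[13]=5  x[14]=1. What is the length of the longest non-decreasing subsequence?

6

Let dp[i] be the length of the longest such subsequence ending at index i:
i:      0  1  2  3  4  5  6  7  8  9 10 11 12 13 14
x[i]:   2 12 16  4  9  9  4  7 20 22 11  8  6  5  1
dp:     1  2  3  2  3  4  3  4  5  6  5  5  4  4  1
Maximum dp value is 6.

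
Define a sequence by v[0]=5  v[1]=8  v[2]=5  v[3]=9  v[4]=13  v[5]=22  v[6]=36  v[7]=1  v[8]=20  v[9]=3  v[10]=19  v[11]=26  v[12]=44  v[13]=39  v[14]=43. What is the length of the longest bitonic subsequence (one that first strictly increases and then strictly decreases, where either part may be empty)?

inc[i] = longest strictly increasing subsequence ending at i; dec[i] = longest strictly decreasing subsequence starting at i:
i:      0  1  2  3  4  5  6  7  8  9 10 11 12 13 14
v[i]:   5  8  5  9 13 22 36  1 20  3 19 26 44 39 43
inc:    1  2  1  3  4  5  6  1  5  2  5  6  7  7  8
dec:    2  3  2  2  2  3  3  1  2  1  1  1  2  1  1
Best peak at i=6 (value 36): inc=6, dec=3, length 6+3−1 = 8.

8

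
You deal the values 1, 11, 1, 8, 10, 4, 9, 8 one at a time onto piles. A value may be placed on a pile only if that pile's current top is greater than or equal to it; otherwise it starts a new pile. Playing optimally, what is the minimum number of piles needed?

3

Place each on the leftmost legal pile:
1 → new pile 1 (tops now [1])
11 → new pile 2 (tops now [1, 11])
1 → pile 1 (tops now [1, 11])
8 → pile 2 (tops now [1, 8])
10 → new pile 3 (tops now [1, 8, 10])
4 → pile 2 (tops now [1, 4, 10])
9 → pile 3 (tops now [1, 4, 9])
8 → pile 3 (tops now [1, 4, 8])
Three piles.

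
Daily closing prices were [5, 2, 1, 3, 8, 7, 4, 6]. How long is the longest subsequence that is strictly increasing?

Track the smallest tail for each achievable length (strict):
5 → extends → [5]
2 → replaces 5 → [2]
1 → replaces 2 → [1]
3 → extends → [1, 3]
8 → extends → [1, 3, 8]
7 → replaces 8 → [1, 3, 7]
4 → replaces 7 → [1, 3, 4]
6 → extends → [1, 3, 4, 6]
Four tails, so the longest strictly increasing subsequence has length 4 (e.g. 2, 3, 4, 6).

4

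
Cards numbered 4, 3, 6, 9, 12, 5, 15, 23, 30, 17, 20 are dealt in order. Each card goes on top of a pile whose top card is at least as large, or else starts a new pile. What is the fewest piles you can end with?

The minimum number of non-increasing subsequences covering a sequence equals the length of its longest strictly increasing subsequence.
LIS length is 7 (e.g. 4, 6, 9, 12, 15, 23, 30), so 7 piles are needed.

7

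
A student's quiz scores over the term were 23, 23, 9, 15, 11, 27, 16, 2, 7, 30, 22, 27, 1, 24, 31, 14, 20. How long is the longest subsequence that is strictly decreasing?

5

Negate each value so 'decreasing' becomes 'increasing', then run patience tails on the negated sequence:
-23 → extends → [-23]
-23 → already a tail → [-23]
-9 → extends → [-23, -9]
-15 → replaces -9 → [-23, -15]
-11 → extends → [-23, -15, -11]
-27 → replaces -23 → [-27, -15, -11]
-16 → replaces -15 → [-27, -16, -11]
-2 → extends → [-27, -16, -11, -2]
-7 → replaces -2 → [-27, -16, -11, -7]
-30 → replaces -27 → [-30, -16, -11, -7]
-22 → replaces -16 → [-30, -22, -11, -7]
-27 → replaces -22 → [-30, -27, -11, -7]
-1 → extends → [-30, -27, -11, -7, -1]
-24 → replaces -11 → [-30, -27, -24, -7, -1]
-31 → replaces -30 → [-31, -27, -24, -7, -1]
-14 → replaces -7 → [-31, -27, -24, -14, -1]
-20 → replaces -14 → [-31, -27, -24, -20, -1]
Five tails, so the longest strictly decreasing subsequence of the original has length 5.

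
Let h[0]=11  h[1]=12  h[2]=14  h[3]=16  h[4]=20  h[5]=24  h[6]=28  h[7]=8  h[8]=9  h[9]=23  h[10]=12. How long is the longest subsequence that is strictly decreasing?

Negate each value so 'decreasing' becomes 'increasing', then run patience tails on the negated sequence:
-11 → extends → [-11]
-12 → replaces -11 → [-12]
-14 → replaces -12 → [-14]
-16 → replaces -14 → [-16]
-20 → replaces -16 → [-20]
-24 → replaces -20 → [-24]
-28 → replaces -24 → [-28]
-8 → extends → [-28, -8]
-9 → replaces -8 → [-28, -9]
-23 → replaces -9 → [-28, -23]
-12 → extends → [-28, -23, -12]
Three tails, so the longest strictly decreasing subsequence of the original has length 3.

3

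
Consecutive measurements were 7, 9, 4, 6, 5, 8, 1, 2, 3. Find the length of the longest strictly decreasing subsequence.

Negate each value so 'decreasing' becomes 'increasing', then run patience tails on the negated sequence:
-7 → extends → [-7]
-9 → replaces -7 → [-9]
-4 → extends → [-9, -4]
-6 → replaces -4 → [-9, -6]
-5 → extends → [-9, -6, -5]
-8 → replaces -6 → [-9, -8, -5]
-1 → extends → [-9, -8, -5, -1]
-2 → replaces -1 → [-9, -8, -5, -2]
-3 → replaces -2 → [-9, -8, -5, -3]
Four tails, so the longest strictly decreasing subsequence of the original has length 4.

4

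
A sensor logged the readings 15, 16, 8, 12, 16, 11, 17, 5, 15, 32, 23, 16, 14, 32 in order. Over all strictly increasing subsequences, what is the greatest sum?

108

Let S[i] be the best sum of a strictly increasing subsequence ending at i:
i:       1   2   3   4   5   6   7   8   9  10  11  12  13  14
a[i]:   15  16   8  12  16  11  17   5  15  32  23  16  14  32
S:      15  31   8  20  36  19  53   5  35  85  76  51  34 108
Maximum is 108 (e.g. 8 + 12 + 16 + 17 + 23 + 32).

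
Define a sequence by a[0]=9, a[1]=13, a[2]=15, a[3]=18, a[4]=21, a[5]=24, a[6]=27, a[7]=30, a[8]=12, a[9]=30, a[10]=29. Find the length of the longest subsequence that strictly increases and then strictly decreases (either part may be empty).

inc[i] = longest strictly increasing subsequence ending at i; dec[i] = longest strictly decreasing subsequence starting at i:
i:      0  1  2  3  4  5  6  7  8  9 10
a[i]:   9 13 15 18 21 24 27 30 12 30 29
inc:    1  2  3  4  5  6  7  8  2  8  8
dec:    1  2  2  2  2  2  2  2  1  2  1
Best peak at i=7 (value 30): inc=8, dec=2, length 8+2−1 = 9.

9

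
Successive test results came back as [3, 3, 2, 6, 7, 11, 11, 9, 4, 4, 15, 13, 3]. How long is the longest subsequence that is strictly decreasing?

4

Let dp[i] be the longest strictly decreasing subsequence ending at i:
i:      1  2  3  4  5  6  7  8  9 10 11 12 13
a[i]:   3  3  2  6  7 11 11  9  4  4 15 13  3
dp:     1  1  2  1  1  1  1  2  3  3  1  2  4
Maximum is 4.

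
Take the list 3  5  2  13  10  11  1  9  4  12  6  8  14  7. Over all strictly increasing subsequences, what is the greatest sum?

Let S[i] be the best sum of a strictly increasing subsequence ending at i:
i:      1  2  3  4  5  6  7  8  9 10 11 12 13 14
a[i]:   3  5  2 13 10 11  1  9  4 12  6  8 14  7
S:      3  8  2 21 18 29  1 17  7 41 14 22 55 21
Maximum is 55 (e.g. 3 + 5 + 10 + 11 + 12 + 14).

55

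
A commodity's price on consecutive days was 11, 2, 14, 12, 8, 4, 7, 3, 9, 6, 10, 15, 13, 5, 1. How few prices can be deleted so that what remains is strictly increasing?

9

Fewest deletions = n − (longest strictly increasing subsequence).
Patience tails:
11 → extends → [11]
2 → replaces 11 → [2]
14 → extends → [2, 14]
12 → replaces 14 → [2, 12]
8 → replaces 12 → [2, 8]
4 → replaces 8 → [2, 4]
7 → extends → [2, 4, 7]
3 → replaces 4 → [2, 3, 7]
9 → extends → [2, 3, 7, 9]
6 → replaces 7 → [2, 3, 6, 9]
10 → extends → [2, 3, 6, 9, 10]
15 → extends → [2, 3, 6, 9, 10, 15]
13 → replaces 15 → [2, 3, 6, 9, 10, 13]
5 → replaces 6 → [2, 3, 5, 9, 10, 13]
1 → replaces 2 → [1, 3, 5, 9, 10, 13]
Longest strictly increasing subsequence has length 6, so deletions = 15 − 6 = 9.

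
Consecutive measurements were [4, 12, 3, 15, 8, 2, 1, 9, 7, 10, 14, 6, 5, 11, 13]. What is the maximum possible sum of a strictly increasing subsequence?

Let S[i] be the best sum of a strictly increasing subsequence ending at i:
i:      1  2  3  4  5  6  7  8  9 10 11 12 13 14 15
a[i]:   4 12  3 15  8  2  1  9  7 10 14  6  5 11 13
S:      4 16  3 31 12  2  1 21 11 31 45 10  9 42 55
Maximum is 55 (e.g. 4 + 8 + 9 + 10 + 11 + 13).

55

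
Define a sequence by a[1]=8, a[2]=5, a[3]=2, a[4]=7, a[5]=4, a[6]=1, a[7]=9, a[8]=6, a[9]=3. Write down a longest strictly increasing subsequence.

Patience tails give the LIS length; then backtrack through the dp parents:
8 → extends → [8]
5 → replaces 8 → [5]
2 → replaces 5 → [2]
7 → extends → [2, 7]
4 → replaces 7 → [2, 4]
1 → replaces 2 → [1, 4]
9 → extends → [1, 4, 9]
6 → replaces 9 → [1, 4, 6]
3 → replaces 4 → [1, 3, 6]
Length 3; one witness is 5, 7, 9.

5, 7, 9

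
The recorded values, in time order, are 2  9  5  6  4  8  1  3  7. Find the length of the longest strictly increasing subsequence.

4

Track the smallest tail for each achievable length (strict):
2 → extends → [2]
9 → extends → [2, 9]
5 → replaces 9 → [2, 5]
6 → extends → [2, 5, 6]
4 → replaces 5 → [2, 4, 6]
8 → extends → [2, 4, 6, 8]
1 → replaces 2 → [1, 4, 6, 8]
3 → replaces 4 → [1, 3, 6, 8]
7 → replaces 8 → [1, 3, 6, 7]
Four tails, so the longest strictly increasing subsequence has length 4 (e.g. 2, 5, 6, 8).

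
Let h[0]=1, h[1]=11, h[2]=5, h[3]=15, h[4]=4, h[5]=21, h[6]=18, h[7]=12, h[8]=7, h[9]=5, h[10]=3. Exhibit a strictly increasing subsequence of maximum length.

1, 11, 15, 21

Patience tails give the LIS length; then backtrack through the dp parents:
1 → extends → [1]
11 → extends → [1, 11]
5 → replaces 11 → [1, 5]
15 → extends → [1, 5, 15]
4 → replaces 5 → [1, 4, 15]
21 → extends → [1, 4, 15, 21]
18 → replaces 21 → [1, 4, 15, 18]
12 → replaces 15 → [1, 4, 12, 18]
7 → replaces 12 → [1, 4, 7, 18]
5 → replaces 7 → [1, 4, 5, 18]
3 → replaces 4 → [1, 3, 5, 18]
Length 4; one witness is 1, 11, 15, 21.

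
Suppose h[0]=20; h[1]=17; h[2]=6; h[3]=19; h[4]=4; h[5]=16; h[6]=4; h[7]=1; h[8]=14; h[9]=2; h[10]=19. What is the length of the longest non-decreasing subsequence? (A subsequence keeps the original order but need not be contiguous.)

Let dp[i] be the length of the longest such subsequence ending at index i:
i:      0  1  2  3  4  5  6  7  8  9 10
h[i]:  20 17  6 19  4 16  4  1 14  2 19
dp:     1  1  1  2  1  2  2  1  3  2  4
Maximum dp value is 4.

4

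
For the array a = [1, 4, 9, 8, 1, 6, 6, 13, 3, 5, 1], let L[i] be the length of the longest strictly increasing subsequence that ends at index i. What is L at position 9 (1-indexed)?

2

dp[i] = 1 + max{dp[j] : j<i, a[j]<a[i]} (or 1 if no such j):
i:      1  2  3  4  5  6  7  8  9 10 11
a[i]:   1  4  9  8  1  6  6 13  3  5  1
dp:     1  2  3  3  1  3  3  4  2  3  1
At index 9 the value is 2.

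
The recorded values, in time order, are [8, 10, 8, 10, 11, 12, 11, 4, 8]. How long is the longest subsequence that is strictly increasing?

4

Let dp[i] be the length of the longest such subsequence ending at index i:
i:      1  2  3  4  5  6  7  8  9
a[i]:   8 10  8 10 11 12 11  4  8
dp:     1  2  1  2  3  4  3  1  2
Maximum dp value is 4.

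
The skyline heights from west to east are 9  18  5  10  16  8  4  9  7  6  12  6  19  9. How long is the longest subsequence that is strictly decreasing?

5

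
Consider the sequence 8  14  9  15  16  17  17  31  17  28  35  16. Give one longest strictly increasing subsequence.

Patience tails give the LIS length; then backtrack through the dp parents:
8 → extends → [8]
14 → extends → [8, 14]
9 → replaces 14 → [8, 9]
15 → extends → [8, 9, 15]
16 → extends → [8, 9, 15, 16]
17 → extends → [8, 9, 15, 16, 17]
17 → already a tail → [8, 9, 15, 16, 17]
31 → extends → [8, 9, 15, 16, 17, 31]
17 → already a tail → [8, 9, 15, 16, 17, 31]
28 → replaces 31 → [8, 9, 15, 16, 17, 28]
35 → extends → [8, 9, 15, 16, 17, 28, 35]
16 → already a tail → [8, 9, 15, 16, 17, 28, 35]
Length 7; one witness is 8, 14, 15, 16, 17, 31, 35.

8, 14, 15, 16, 17, 31, 35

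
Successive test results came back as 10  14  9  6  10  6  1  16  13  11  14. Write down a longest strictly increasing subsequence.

9, 10, 13, 14

Patience tails give the LIS length; then backtrack through the dp parents:
10 → extends → [10]
14 → extends → [10, 14]
9 → replaces 10 → [9, 14]
6 → replaces 9 → [6, 14]
10 → replaces 14 → [6, 10]
6 → already a tail → [6, 10]
1 → replaces 6 → [1, 10]
16 → extends → [1, 10, 16]
13 → replaces 16 → [1, 10, 13]
11 → replaces 13 → [1, 10, 11]
14 → extends → [1, 10, 11, 14]
Length 4; one witness is 9, 10, 13, 14.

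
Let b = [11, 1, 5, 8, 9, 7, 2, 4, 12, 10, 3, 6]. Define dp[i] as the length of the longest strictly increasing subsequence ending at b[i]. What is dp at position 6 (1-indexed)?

dp[i] = 1 + max{dp[j] : j<i, b[j]<b[i]} (or 1 if no such j):
i:      1  2  3  4  5  6  7  8  9 10 11 12
b[i]:  11  1  5  8  9  7  2  4 12 10  3  6
dp:     1  1  2  3  4  3  2  3  5  5  3  4
At index 6 the value is 3.

3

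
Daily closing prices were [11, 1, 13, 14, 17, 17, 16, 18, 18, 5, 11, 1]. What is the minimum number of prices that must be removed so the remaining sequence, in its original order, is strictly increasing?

Fewest deletions = n − (longest strictly increasing subsequence).
Patience tails:
11 → extends → [11]
1 → replaces 11 → [1]
13 → extends → [1, 13]
14 → extends → [1, 13, 14]
17 → extends → [1, 13, 14, 17]
17 → already a tail → [1, 13, 14, 17]
16 → replaces 17 → [1, 13, 14, 16]
18 → extends → [1, 13, 14, 16, 18]
18 → already a tail → [1, 13, 14, 16, 18]
5 → replaces 13 → [1, 5, 14, 16, 18]
11 → replaces 14 → [1, 5, 11, 16, 18]
1 → already a tail → [1, 5, 11, 16, 18]
Longest strictly increasing subsequence has length 5, so deletions = 12 − 5 = 7.

7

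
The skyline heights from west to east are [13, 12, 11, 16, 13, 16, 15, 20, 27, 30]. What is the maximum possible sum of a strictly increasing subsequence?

118

Let S[i] be the best sum of a strictly increasing subsequence ending at i:
i:       1   2   3   4   5   6   7   8   9  10
a[i]:   13  12  11  16  13  16  15  20  27  30
S:      13  12  11  29  25  41  40  61  88 118
Maximum is 118 (e.g. 12 + 13 + 16 + 20 + 27 + 30).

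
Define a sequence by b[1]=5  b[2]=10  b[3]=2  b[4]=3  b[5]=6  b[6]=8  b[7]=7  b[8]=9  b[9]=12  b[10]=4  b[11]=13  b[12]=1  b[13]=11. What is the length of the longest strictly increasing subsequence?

Let dp[i] be the length of the longest such subsequence ending at index i:
i:      1  2  3  4  5  6  7  8  9 10 11 12 13
b[i]:   5 10  2  3  6  8  7  9 12  4 13  1 11
dp:     1  2  1  2  3  4  4  5  6  3  7  1  6
Maximum dp value is 7.

7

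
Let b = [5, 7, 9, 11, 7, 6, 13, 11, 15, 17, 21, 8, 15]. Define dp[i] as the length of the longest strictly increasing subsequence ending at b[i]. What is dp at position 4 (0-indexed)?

2

dp[i] = 1 + max{dp[j] : j<i, b[j]<b[i]} (or 1 if no such j):
i:      0  1  2  3  4  5  6  7  8  9 10 11 12
b[i]:   5  7  9 11  7  6 13 11 15 17 21  8 15
dp:     1  2  3  4  2  2  5  4  6  7  8  3  6
At index 4 the value is 2.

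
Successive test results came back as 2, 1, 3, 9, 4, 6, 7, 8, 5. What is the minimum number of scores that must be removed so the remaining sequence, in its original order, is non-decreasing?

Fewest deletions = n − (longest non-decreasing subsequence).
i:     1 2 3 4 5 6 7 8 9
a[i]:  2 1 3 9 4 6 7 8 5
dp:    1 1 2 3 3 4 5 6 4
max dp = 6, so deletions = 9 − 6 = 3.

3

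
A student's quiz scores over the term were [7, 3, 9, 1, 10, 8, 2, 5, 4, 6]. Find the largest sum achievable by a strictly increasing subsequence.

26

Let S[i] be the best sum of a strictly increasing subsequence ending at i:
i:      1  2  3  4  5  6  7  8  9 10
a[i]:   7  3  9  1 10  8  2  5  4  6
S:      7  3 16  1 26 15  3  8  7 14
Maximum is 26 (e.g. 7 + 9 + 10).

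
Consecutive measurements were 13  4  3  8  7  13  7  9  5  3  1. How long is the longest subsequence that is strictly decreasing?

Negate each value so 'decreasing' becomes 'increasing', then run patience tails on the negated sequence:
-13 → extends → [-13]
-4 → extends → [-13, -4]
-3 → extends → [-13, -4, -3]
-8 → replaces -4 → [-13, -8, -3]
-7 → replaces -3 → [-13, -8, -7]
-13 → already a tail → [-13, -8, -7]
-7 → already a tail → [-13, -8, -7]
-9 → replaces -8 → [-13, -9, -7]
-5 → extends → [-13, -9, -7, -5]
-3 → extends → [-13, -9, -7, -5, -3]
-1 → extends → [-13, -9, -7, -5, -3, -1]
Six tails, so the longest strictly decreasing subsequence of the original has length 6.

6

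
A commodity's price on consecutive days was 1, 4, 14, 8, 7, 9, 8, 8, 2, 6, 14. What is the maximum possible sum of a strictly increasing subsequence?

Let S[i] be the best sum of a strictly increasing subsequence ending at i:
i:      1  2  3  4  5  6  7  8  9 10 11
a[i]:   1  4 14  8  7  9  8  8  2  6 14
S:      1  5 19 13 12 22 20 20  3 11 36
Maximum is 36 (e.g. 1 + 4 + 8 + 9 + 14).

36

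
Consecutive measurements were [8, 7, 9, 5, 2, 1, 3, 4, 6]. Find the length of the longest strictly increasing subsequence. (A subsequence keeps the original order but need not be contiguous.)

Track the smallest tail for each achievable length (strict):
8 → extends → [8]
7 → replaces 8 → [7]
9 → extends → [7, 9]
5 → replaces 7 → [5, 9]
2 → replaces 5 → [2, 9]
1 → replaces 2 → [1, 9]
3 → replaces 9 → [1, 3]
4 → extends → [1, 3, 4]
6 → extends → [1, 3, 4, 6]
Four tails, so the longest strictly increasing subsequence has length 4 (e.g. 2, 3, 4, 6).

4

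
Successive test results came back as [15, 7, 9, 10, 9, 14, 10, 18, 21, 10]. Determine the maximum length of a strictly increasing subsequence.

Track the smallest tail for each achievable length (strict):
15 → extends → [15]
7 → replaces 15 → [7]
9 → extends → [7, 9]
10 → extends → [7, 9, 10]
9 → already a tail → [7, 9, 10]
14 → extends → [7, 9, 10, 14]
10 → already a tail → [7, 9, 10, 14]
18 → extends → [7, 9, 10, 14, 18]
21 → extends → [7, 9, 10, 14, 18, 21]
10 → already a tail → [7, 9, 10, 14, 18, 21]
Six tails, so the longest strictly increasing subsequence has length 6 (e.g. 7, 9, 10, 14, 18, 21).

6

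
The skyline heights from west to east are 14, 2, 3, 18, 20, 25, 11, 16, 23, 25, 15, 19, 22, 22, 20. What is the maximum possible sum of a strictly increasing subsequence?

Let S[i] be the best sum of a strictly increasing subsequence ending at i:
i:       1   2   3   4   5   6   7   8   9  10  11  12  13  14  15
a[i]:   14   2   3  18  20  25  11  16  23  25  15  19  22  22  20
S:      14   2   5  32  52  77  16  32  75 100  31  51  74  74  71
Maximum is 100 (e.g. 14 + 18 + 20 + 23 + 25).

100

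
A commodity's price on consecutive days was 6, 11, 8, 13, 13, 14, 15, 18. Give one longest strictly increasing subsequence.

Patience tails give the LIS length; then backtrack through the dp parents:
6 → extends → [6]
11 → extends → [6, 11]
8 → replaces 11 → [6, 8]
13 → extends → [6, 8, 13]
13 → already a tail → [6, 8, 13]
14 → extends → [6, 8, 13, 14]
15 → extends → [6, 8, 13, 14, 15]
18 → extends → [6, 8, 13, 14, 15, 18]
Length 6; one witness is 6, 11, 13, 14, 15, 18.

6, 11, 13, 14, 15, 18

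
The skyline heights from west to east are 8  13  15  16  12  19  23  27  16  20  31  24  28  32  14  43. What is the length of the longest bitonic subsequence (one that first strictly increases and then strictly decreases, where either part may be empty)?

10

inc[i] = longest strictly increasing subsequence ending at i; dec[i] = longest strictly decreasing subsequence starting at i:
i:      1  2  3  4  5  6  7  8  9 10 11 12 13 14 15 16
a[i]:   8 13 15 16 12 19 23 27 16 20 31 24 28 32 14 43
inc:    1  2  3  4  2  5  6  7  4  6  8  7  8  9  3 10
dec:    1  2  2  2  1  3  3  3  2  2  3  2  2  2  1  1
Best peak at i=11 (value 31): inc=8, dec=3, length 8+3−1 = 10.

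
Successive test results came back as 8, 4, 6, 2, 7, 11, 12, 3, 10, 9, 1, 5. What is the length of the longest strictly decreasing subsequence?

4

Negate each value so 'decreasing' becomes 'increasing', then run patience tails on the negated sequence:
-8 → extends → [-8]
-4 → extends → [-8, -4]
-6 → replaces -4 → [-8, -6]
-2 → extends → [-8, -6, -2]
-7 → replaces -6 → [-8, -7, -2]
-11 → replaces -8 → [-11, -7, -2]
-12 → replaces -11 → [-12, -7, -2]
-3 → replaces -2 → [-12, -7, -3]
-10 → replaces -7 → [-12, -10, -3]
-9 → replaces -3 → [-12, -10, -9]
-1 → extends → [-12, -10, -9, -1]
-5 → replaces -1 → [-12, -10, -9, -5]
Four tails, so the longest strictly decreasing subsequence of the original has length 4.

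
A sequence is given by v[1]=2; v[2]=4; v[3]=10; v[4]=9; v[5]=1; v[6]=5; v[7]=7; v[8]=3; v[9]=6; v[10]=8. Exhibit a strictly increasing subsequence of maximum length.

Patience tails give the LIS length; then backtrack through the dp parents:
2 → extends → [2]
4 → extends → [2, 4]
10 → extends → [2, 4, 10]
9 → replaces 10 → [2, 4, 9]
1 → replaces 2 → [1, 4, 9]
5 → replaces 9 → [1, 4, 5]
7 → extends → [1, 4, 5, 7]
3 → replaces 4 → [1, 3, 5, 7]
6 → replaces 7 → [1, 3, 5, 6]
8 → extends → [1, 3, 5, 6, 8]
Length 5; one witness is 2, 4, 5, 7, 8.

2, 4, 5, 7, 8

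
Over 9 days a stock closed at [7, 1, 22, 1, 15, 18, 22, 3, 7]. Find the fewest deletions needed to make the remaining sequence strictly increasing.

Fewest deletions = n − (longest strictly increasing subsequence).
i:      1  2  3  4  5  6  7  8  9
a[i]:   7  1 22  1 15 18 22  3  7
dp:     1  1  2  1  2  3  4  2  3
max dp = 4, so deletions = 9 − 4 = 5.

5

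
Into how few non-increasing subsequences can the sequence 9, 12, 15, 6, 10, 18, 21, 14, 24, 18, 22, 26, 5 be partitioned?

Place each on the leftmost legal pile:
9 → new pile 1 (tops now [9])
12 → new pile 2 (tops now [9, 12])
15 → new pile 3 (tops now [9, 12, 15])
6 → pile 1 (tops now [6, 12, 15])
10 → pile 2 (tops now [6, 10, 15])
18 → new pile 4 (tops now [6, 10, 15, 18])
21 → new pile 5 (tops now [6, 10, 15, 18, 21])
14 → pile 3 (tops now [6, 10, 14, 18, 21])
24 → new pile 6 (tops now [6, 10, 14, 18, 21, 24])
18 → pile 4 (tops now [6, 10, 14, 18, 21, 24])
22 → pile 6 (tops now [6, 10, 14, 18, 21, 22])
26 → new pile 7 (tops now [6, 10, 14, 18, 21, 22, 26])
5 → pile 1 (tops now [5, 10, 14, 18, 21, 22, 26])
Seven piles.

7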